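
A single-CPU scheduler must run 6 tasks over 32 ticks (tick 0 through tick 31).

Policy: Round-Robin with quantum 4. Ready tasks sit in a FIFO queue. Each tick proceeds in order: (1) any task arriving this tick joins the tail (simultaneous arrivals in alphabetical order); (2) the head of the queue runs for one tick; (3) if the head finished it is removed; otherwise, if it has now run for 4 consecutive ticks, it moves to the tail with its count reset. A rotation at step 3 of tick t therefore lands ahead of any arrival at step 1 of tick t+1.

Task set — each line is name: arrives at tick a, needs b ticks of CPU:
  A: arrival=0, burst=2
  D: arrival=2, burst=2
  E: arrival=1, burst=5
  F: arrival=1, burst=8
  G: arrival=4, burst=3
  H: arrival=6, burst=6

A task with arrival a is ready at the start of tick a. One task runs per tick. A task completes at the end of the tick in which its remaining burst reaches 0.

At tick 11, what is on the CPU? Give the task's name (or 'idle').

t=0: queue=[A] q_used=0 → run A
t=1: queue=[A,E,F] q_used=1 → run A
t=2: queue=[E,F,D] q_used=0 → run E
t=3: queue=[E,F,D] q_used=1 → run E
t=4: queue=[E,F,D,G] q_used=2 → run E
t=5: queue=[E,F,D,G] q_used=3 → run E
t=6: queue=[F,D,G,E,H] q_used=0 → run F
t=7: queue=[F,D,G,E,H] q_used=1 → run F
t=8: queue=[F,D,G,E,H] q_used=2 → run F
t=9: queue=[F,D,G,E,H] q_used=3 → run F
t=10: queue=[D,G,E,H,F] q_used=0 → run D
t=11: queue=[D,G,E,H,F] q_used=1 → run D
t=12: queue=[G,E,H,F] q_used=0 → run G
t=13: queue=[G,E,H,F] q_used=1 → run G
t=14: queue=[G,E,H,F] q_used=2 → run G
t=15: queue=[E,H,F] q_used=0 → run E
t=16: queue=[H,F] q_used=0 → run H
t=17: queue=[H,F] q_used=1 → run H
t=18: queue=[H,F] q_used=2 → run H
t=19: queue=[H,F] q_used=3 → run H
t=20: queue=[F,H] q_used=0 → run F
t=21: queue=[F,H] q_used=1 → run F
t=22: queue=[F,H] q_used=2 → run F
t=23: queue=[F,H] q_used=3 → run F
t=24: queue=[H] q_used=0 → run H
t=25: queue=[H] q_used=1 → run H
t=26: (idle)
t=27: (idle)
t=28: (idle)
t=29: (idle)
t=30: (idle)
t=31: (idle)

running at tick 11 = D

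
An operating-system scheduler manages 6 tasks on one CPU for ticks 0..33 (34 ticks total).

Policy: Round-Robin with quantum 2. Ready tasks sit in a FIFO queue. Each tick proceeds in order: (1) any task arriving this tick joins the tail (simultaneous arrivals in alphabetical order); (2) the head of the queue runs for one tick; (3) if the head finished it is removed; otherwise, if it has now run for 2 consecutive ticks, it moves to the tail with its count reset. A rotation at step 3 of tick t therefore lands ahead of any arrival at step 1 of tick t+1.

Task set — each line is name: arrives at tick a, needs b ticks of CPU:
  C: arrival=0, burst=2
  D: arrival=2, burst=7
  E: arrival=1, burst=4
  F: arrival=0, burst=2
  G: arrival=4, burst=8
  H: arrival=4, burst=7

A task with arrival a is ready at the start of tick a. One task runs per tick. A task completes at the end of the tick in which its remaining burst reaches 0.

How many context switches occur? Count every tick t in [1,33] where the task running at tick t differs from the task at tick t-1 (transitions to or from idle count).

context switches = 16

t=0: queue=[C,F] q_used=0 → run C
t=1: queue=[C,F,E] q_used=1 → run C
t=2: queue=[F,E,D] q_used=0 → run F
t=3: queue=[F,E,D] q_used=1 → run F
t=4: queue=[E,D,G,H] q_used=0 → run E
t=5: queue=[E,D,G,H] q_used=1 → run E
t=6: queue=[D,G,H,E] q_used=0 → run D
t=7: queue=[D,G,H,E] q_used=1 → run D
t=8: queue=[G,H,E,D] q_used=0 → run G
t=9: queue=[G,H,E,D] q_used=1 → run G
t=10: queue=[H,E,D,G] q_used=0 → run H
t=11: queue=[H,E,D,G] q_used=1 → run H
t=12: queue=[E,D,G,H] q_used=0 → run E
t=13: queue=[E,D,G,H] q_used=1 → run E
t=14: queue=[D,G,H] q_used=0 → run D
t=15: queue=[D,G,H] q_used=1 → run D
t=16: queue=[G,H,D] q_used=0 → run G
t=17: queue=[G,H,D] q_used=1 → run G
t=18: queue=[H,D,G] q_used=0 → run H
t=19: queue=[H,D,G] q_used=1 → run H
t=20: queue=[D,G,H] q_used=0 → run D
t=21: queue=[D,G,H] q_used=1 → run D
t=22: queue=[G,H,D] q_used=0 → run G
t=23: queue=[G,H,D] q_used=1 → run G
t=24: queue=[H,D,G] q_used=0 → run H
t=25: queue=[H,D,G] q_used=1 → run H
t=26: queue=[D,G,H] q_used=0 → run D
t=27: queue=[G,H] q_used=0 → run G
t=28: queue=[G,H] q_used=1 → run G
t=29: queue=[H] q_used=0 → run H
t=30: (idle)
t=31: (idle)
t=32: (idle)
t=33: (idle)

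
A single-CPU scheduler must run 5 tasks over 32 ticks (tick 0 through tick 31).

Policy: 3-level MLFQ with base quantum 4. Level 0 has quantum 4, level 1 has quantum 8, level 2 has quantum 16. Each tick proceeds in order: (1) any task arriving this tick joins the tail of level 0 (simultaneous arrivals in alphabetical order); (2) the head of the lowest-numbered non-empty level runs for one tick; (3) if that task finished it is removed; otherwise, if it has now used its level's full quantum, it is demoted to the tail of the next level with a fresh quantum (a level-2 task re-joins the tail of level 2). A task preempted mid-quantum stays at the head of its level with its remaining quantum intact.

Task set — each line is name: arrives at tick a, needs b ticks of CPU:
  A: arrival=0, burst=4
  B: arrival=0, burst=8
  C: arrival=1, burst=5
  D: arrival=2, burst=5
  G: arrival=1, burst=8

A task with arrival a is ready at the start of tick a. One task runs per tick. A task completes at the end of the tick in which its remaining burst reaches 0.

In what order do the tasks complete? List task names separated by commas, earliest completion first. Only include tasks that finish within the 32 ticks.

t=0: L0/L1/L2 = AB/-/- → run A
t=1: L0/L1/L2 = ABCG/-/- → run A
t=2: L0/L1/L2 = ABCGD/-/- → run A
t=3: L0/L1/L2 = ABCGD/-/- → run A
t=4: L0/L1/L2 = BCGD/-/- → run B
t=5: L0/L1/L2 = BCGD/-/- → run B
t=6: L0/L1/L2 = BCGD/-/- → run B
t=7: L0/L1/L2 = BCGD/-/- → run B
t=8: L0/L1/L2 = CGD/B/- → run C
t=9: L0/L1/L2 = CGD/B/- → run C
t=10: L0/L1/L2 = CGD/B/- → run C
t=11: L0/L1/L2 = CGD/B/- → run C
t=12: L0/L1/L2 = GD/BC/- → run G
t=13: L0/L1/L2 = GD/BC/- → run G
t=14: L0/L1/L2 = GD/BC/- → run G
t=15: L0/L1/L2 = GD/BC/- → run G
t=16: L0/L1/L2 = D/BCG/- → run D
t=17: L0/L1/L2 = D/BCG/- → run D
t=18: L0/L1/L2 = D/BCG/- → run D
t=19: L0/L1/L2 = D/BCG/- → run D
t=20: L0/L1/L2 = -/BCGD/- → run B
t=21: L0/L1/L2 = -/BCGD/- → run B
t=22: L0/L1/L2 = -/BCGD/- → run B
t=23: L0/L1/L2 = -/BCGD/- → run B
t=24: L0/L1/L2 = -/CGD/- → run C
t=25: L0/L1/L2 = -/GD/- → run G
t=26: L0/L1/L2 = -/GD/- → run G
t=27: L0/L1/L2 = -/GD/- → run G
t=28: L0/L1/L2 = -/GD/- → run G
t=29: L0/L1/L2 = -/D/- → run D
t=30: (idle)
t=31: (idle)

completion order = A, B, C, G, D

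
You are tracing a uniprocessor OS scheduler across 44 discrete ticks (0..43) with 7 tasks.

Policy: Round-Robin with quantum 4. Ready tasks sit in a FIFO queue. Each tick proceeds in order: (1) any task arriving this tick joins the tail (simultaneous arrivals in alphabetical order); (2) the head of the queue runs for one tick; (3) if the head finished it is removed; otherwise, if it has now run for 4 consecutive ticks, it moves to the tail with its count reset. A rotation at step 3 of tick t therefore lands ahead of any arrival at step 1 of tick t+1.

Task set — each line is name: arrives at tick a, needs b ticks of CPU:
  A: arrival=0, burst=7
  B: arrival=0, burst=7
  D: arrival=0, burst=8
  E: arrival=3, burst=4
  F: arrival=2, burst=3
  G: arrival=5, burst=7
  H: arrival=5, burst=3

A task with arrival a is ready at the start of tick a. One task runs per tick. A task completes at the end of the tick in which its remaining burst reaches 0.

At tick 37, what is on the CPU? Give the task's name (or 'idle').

t=0: queue=[A,B,D] q_used=0 → run A
t=1: queue=[A,B,D] q_used=1 → run A
t=2: queue=[A,B,D,F] q_used=2 → run A
t=3: queue=[A,B,D,F,E] q_used=3 → run A
t=4: queue=[B,D,F,E,A] q_used=0 → run B
t=5: queue=[B,D,F,E,A,G,H] q_used=1 → run B
t=6: queue=[B,D,F,E,A,G,H] q_used=2 → run B
t=7: queue=[B,D,F,E,A,G,H] q_used=3 → run B
t=8: queue=[D,F,E,A,G,H,B] q_used=0 → run D
t=9: queue=[D,F,E,A,G,H,B] q_used=1 → run D
t=10: queue=[D,F,E,A,G,H,B] q_used=2 → run D
t=11: queue=[D,F,E,A,G,H,B] q_used=3 → run D
t=12: queue=[F,E,A,G,H,B,D] q_used=0 → run F
t=13: queue=[F,E,A,G,H,B,D] q_used=1 → run F
t=14: queue=[F,E,A,G,H,B,D] q_used=2 → run F
t=15: queue=[E,A,G,H,B,D] q_used=0 → run E
t=16: queue=[E,A,G,H,B,D] q_used=1 → run E
t=17: queue=[E,A,G,H,B,D] q_used=2 → run E
t=18: queue=[E,A,G,H,B,D] q_used=3 → run E
t=19: queue=[A,G,H,B,D] q_used=0 → run A
t=20: queue=[A,G,H,B,D] q_used=1 → run A
t=21: queue=[A,G,H,B,D] q_used=2 → run A
t=22: queue=[G,H,B,D] q_used=0 → run G
t=23: queue=[G,H,B,D] q_used=1 → run G
t=24: queue=[G,H,B,D] q_used=2 → run G
t=25: queue=[G,H,B,D] q_used=3 → run G
t=26: queue=[H,B,D,G] q_used=0 → run H
t=27: queue=[H,B,D,G] q_used=1 → run H
t=28: queue=[H,B,D,G] q_used=2 → run H
t=29: queue=[B,D,G] q_used=0 → run B
t=30: queue=[B,D,G] q_used=1 → run B
t=31: queue=[B,D,G] q_used=2 → run B
t=32: queue=[D,G] q_used=0 → run D
t=33: queue=[D,G] q_used=1 → run D
t=34: queue=[D,G] q_used=2 → run D
t=35: queue=[D,G] q_used=3 → run D
t=36: queue=[G] q_used=0 → run G
t=37: queue=[G] q_used=1 → run G
t=38: queue=[G] q_used=2 → run G
t=39: (idle)
t=40: (idle)
t=41: (idle)
t=42: (idle)
t=43: (idle)

running at tick 37 = G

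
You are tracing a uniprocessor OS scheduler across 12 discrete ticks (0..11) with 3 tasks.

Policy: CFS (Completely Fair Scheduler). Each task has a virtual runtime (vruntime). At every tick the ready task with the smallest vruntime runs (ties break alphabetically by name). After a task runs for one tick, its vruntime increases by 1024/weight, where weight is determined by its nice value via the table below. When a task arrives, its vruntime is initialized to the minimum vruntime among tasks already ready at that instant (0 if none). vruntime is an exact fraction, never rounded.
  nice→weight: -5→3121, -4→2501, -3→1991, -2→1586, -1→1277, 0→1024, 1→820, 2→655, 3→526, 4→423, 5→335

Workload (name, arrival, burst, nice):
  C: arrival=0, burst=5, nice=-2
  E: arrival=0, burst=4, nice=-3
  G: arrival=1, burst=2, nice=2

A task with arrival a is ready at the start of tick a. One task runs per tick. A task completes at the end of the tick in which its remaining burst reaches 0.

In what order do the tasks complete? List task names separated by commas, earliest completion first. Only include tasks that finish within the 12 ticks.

completion order = E, G, C

t=0: vr[C=0 E=0] → run C
t=1: vr[C=512/793 E=0 G=0] → run E
t=2: vr[C=512/793 E=1024/1991 G=0] → run G
t=3: vr[C=512/793 E=1024/1991 G=1024/655] → run E
t=4: vr[C=512/793 E=2048/1991 G=1024/655] → run C
t=5: vr[C=1024/793 E=2048/1991 G=1024/655] → run E
t=6: vr[C=1024/793 E=3072/1991 G=1024/655] → run C
t=7: vr[C=1536/793 E=3072/1991 G=1024/655] → run E
t=8: vr[C=1536/793 G=1024/655] → run G
t=9: vr[C=1536/793] → run C
t=10: vr[C=2048/793] → run C
t=11: (idle)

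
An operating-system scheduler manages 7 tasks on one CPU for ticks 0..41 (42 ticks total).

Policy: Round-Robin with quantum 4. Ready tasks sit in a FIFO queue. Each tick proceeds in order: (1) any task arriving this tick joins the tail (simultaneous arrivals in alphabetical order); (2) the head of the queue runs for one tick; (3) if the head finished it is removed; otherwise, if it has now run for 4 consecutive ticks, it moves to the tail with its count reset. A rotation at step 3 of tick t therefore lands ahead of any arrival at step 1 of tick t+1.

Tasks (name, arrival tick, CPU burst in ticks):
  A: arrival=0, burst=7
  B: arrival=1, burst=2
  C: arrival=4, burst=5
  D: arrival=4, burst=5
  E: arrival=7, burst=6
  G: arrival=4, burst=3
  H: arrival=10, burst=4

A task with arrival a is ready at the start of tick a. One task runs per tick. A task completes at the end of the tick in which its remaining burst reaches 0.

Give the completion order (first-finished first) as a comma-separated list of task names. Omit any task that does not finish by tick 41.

t=0: queue=[A] q_used=0 → run A
t=1: queue=[A,B] q_used=1 → run A
t=2: queue=[A,B] q_used=2 → run A
t=3: queue=[A,B] q_used=3 → run A
t=4: queue=[B,A,C,D,G] q_used=0 → run B
t=5: queue=[B,A,C,D,G] q_used=1 → run B
t=6: queue=[A,C,D,G] q_used=0 → run A
t=7: queue=[A,C,D,G,E] q_used=1 → run A
t=8: queue=[A,C,D,G,E] q_used=2 → run A
t=9: queue=[C,D,G,E] q_used=0 → run C
t=10: queue=[C,D,G,E,H] q_used=1 → run C
t=11: queue=[C,D,G,E,H] q_used=2 → run C
t=12: queue=[C,D,G,E,H] q_used=3 → run C
t=13: queue=[D,G,E,H,C] q_used=0 → run D
t=14: queue=[D,G,E,H,C] q_used=1 → run D
t=15: queue=[D,G,E,H,C] q_used=2 → run D
t=16: queue=[D,G,E,H,C] q_used=3 → run D
t=17: queue=[G,E,H,C,D] q_used=0 → run G
t=18: queue=[G,E,H,C,D] q_used=1 → run G
t=19: queue=[G,E,H,C,D] q_used=2 → run G
t=20: queue=[E,H,C,D] q_used=0 → run E
t=21: queue=[E,H,C,D] q_used=1 → run E
t=22: queue=[E,H,C,D] q_used=2 → run E
t=23: queue=[E,H,C,D] q_used=3 → run E
t=24: queue=[H,C,D,E] q_used=0 → run H
t=25: queue=[H,C,D,E] q_used=1 → run H
t=26: queue=[H,C,D,E] q_used=2 → run H
t=27: queue=[H,C,D,E] q_used=3 → run H
t=28: queue=[C,D,E] q_used=0 → run C
t=29: queue=[D,E] q_used=0 → run D
t=30: queue=[E] q_used=0 → run E
t=31: queue=[E] q_used=1 → run E
t=32: (idle)
t=33: (idle)
t=34: (idle)
t=35: (idle)
t=36: (idle)
t=37: (idle)
t=38: (idle)
t=39: (idle)
t=40: (idle)
t=41: (idle)

completion order = B, A, G, H, C, D, E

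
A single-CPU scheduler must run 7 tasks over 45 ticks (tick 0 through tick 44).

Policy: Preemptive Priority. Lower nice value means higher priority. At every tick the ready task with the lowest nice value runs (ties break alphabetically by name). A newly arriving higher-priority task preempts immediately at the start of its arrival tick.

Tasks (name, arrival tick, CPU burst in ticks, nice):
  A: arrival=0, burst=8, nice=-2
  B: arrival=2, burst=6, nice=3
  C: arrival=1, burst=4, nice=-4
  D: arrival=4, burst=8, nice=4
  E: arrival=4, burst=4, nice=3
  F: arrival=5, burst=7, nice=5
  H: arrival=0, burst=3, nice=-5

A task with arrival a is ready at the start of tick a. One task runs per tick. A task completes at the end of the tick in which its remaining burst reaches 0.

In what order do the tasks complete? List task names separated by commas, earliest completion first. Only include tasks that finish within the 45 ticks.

completion order = H, C, A, B, E, D, F

t=0: ready={A,H} → run H
t=1: ready={A,C,H} → run H
t=2: ready={A,B,C,H} → run H
t=3: ready={A,B,C} → run C
t=4: ready={A,B,C,D,E} → run C
t=5: ready={A,B,C,D,E,F} → run C
t=6: ready={A,B,C,D,E,F} → run C
t=7: ready={A,B,D,E,F} → run A
t=8: ready={A,B,D,E,F} → run A
t=9: ready={A,B,D,E,F} → run A
t=10: ready={A,B,D,E,F} → run A
t=11: ready={A,B,D,E,F} → run A
t=12: ready={A,B,D,E,F} → run A
t=13: ready={A,B,D,E,F} → run A
t=14: ready={A,B,D,E,F} → run A
t=15: ready={B,D,E,F} → run B
t=16: ready={B,D,E,F} → run B
t=17: ready={B,D,E,F} → run B
t=18: ready={B,D,E,F} → run B
t=19: ready={B,D,E,F} → run B
t=20: ready={B,D,E,F} → run B
t=21: ready={D,E,F} → run E
t=22: ready={D,E,F} → run E
t=23: ready={D,E,F} → run E
t=24: ready={D,E,F} → run E
t=25: ready={D,F} → run D
t=26: ready={D,F} → run D
t=27: ready={D,F} → run D
t=28: ready={D,F} → run D
t=29: ready={D,F} → run D
t=30: ready={D,F} → run D
t=31: ready={D,F} → run D
t=32: ready={D,F} → run D
t=33: ready={F} → run F
t=34: ready={F} → run F
t=35: ready={F} → run F
t=36: ready={F} → run F
t=37: ready={F} → run F
t=38: ready={F} → run F
t=39: ready={F} → run F
t=40: (idle)
t=41: (idle)
t=42: (idle)
t=43: (idle)
t=44: (idle)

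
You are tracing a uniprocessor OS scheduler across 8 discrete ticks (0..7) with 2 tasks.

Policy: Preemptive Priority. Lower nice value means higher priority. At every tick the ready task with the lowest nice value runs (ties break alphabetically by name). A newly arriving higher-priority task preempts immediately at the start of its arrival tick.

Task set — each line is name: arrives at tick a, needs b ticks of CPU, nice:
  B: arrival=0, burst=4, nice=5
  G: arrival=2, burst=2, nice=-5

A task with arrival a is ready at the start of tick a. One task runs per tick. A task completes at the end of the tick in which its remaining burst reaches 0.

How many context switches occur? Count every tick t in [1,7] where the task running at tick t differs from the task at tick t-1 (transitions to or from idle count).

context switches = 3

t=0: ready={B} → run B
t=1: ready={B} → run B
t=2: ready={B,G} → run G
t=3: ready={B,G} → run G
t=4: ready={B} → run B
t=5: ready={B} → run B
t=6: (idle)
t=7: (idle)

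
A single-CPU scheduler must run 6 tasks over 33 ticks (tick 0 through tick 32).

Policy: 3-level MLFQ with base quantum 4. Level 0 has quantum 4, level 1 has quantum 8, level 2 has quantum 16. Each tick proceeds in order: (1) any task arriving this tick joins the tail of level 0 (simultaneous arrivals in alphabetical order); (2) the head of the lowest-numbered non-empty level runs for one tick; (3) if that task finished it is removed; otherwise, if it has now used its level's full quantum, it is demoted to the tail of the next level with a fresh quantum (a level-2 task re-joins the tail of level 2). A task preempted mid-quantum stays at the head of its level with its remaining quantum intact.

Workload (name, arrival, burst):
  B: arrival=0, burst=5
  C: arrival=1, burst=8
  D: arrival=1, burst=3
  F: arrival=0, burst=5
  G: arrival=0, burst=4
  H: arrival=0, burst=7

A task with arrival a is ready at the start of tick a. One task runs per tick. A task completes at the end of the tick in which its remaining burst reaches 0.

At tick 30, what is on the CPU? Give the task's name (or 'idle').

running at tick 30 = C

t=0: L0/L1/L2 = BFGH/-/- → run B
t=1: L0/L1/L2 = BFGHCD/-/- → run B
t=2: L0/L1/L2 = BFGHCD/-/- → run B
t=3: L0/L1/L2 = BFGHCD/-/- → run B
t=4: L0/L1/L2 = FGHCD/B/- → run F
t=5: L0/L1/L2 = FGHCD/B/- → run F
t=6: L0/L1/L2 = FGHCD/B/- → run F
t=7: L0/L1/L2 = FGHCD/B/- → run F
t=8: L0/L1/L2 = GHCD/BF/- → run G
t=9: L0/L1/L2 = GHCD/BF/- → run G
t=10: L0/L1/L2 = GHCD/BF/- → run G
t=11: L0/L1/L2 = GHCD/BF/- → run G
t=12: L0/L1/L2 = HCD/BF/- → run H
t=13: L0/L1/L2 = HCD/BF/- → run H
t=14: L0/L1/L2 = HCD/BF/- → run H
t=15: L0/L1/L2 = HCD/BF/- → run H
t=16: L0/L1/L2 = CD/BFH/- → run C
t=17: L0/L1/L2 = CD/BFH/- → run C
t=18: L0/L1/L2 = CD/BFH/- → run C
t=19: L0/L1/L2 = CD/BFH/- → run C
t=20: L0/L1/L2 = D/BFHC/- → run D
t=21: L0/L1/L2 = D/BFHC/- → run D
t=22: L0/L1/L2 = D/BFHC/- → run D
t=23: L0/L1/L2 = -/BFHC/- → run B
t=24: L0/L1/L2 = -/FHC/- → run F
t=25: L0/L1/L2 = -/HC/- → run H
t=26: L0/L1/L2 = -/HC/- → run H
t=27: L0/L1/L2 = -/HC/- → run H
t=28: L0/L1/L2 = -/C/- → run C
t=29: L0/L1/L2 = -/C/- → run C
t=30: L0/L1/L2 = -/C/- → run C
t=31: L0/L1/L2 = -/C/- → run C
t=32: (idle)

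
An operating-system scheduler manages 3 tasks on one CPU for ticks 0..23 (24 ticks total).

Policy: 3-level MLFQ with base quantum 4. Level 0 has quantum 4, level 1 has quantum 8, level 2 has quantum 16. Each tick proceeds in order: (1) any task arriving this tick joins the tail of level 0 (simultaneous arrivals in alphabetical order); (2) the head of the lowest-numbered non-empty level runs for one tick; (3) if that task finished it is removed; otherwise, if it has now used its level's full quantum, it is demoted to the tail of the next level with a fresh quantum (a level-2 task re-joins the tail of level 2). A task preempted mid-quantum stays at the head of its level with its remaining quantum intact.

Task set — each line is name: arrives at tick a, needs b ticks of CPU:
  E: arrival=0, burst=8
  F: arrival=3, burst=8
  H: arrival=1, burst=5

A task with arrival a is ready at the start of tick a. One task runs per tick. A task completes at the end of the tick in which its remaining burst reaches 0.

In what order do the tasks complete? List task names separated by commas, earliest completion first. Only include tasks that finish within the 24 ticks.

t=0: L0/L1/L2 = E/-/- → run E
t=1: L0/L1/L2 = EH/-/- → run E
t=2: L0/L1/L2 = EH/-/- → run E
t=3: L0/L1/L2 = EHF/-/- → run E
t=4: L0/L1/L2 = HF/E/- → run H
t=5: L0/L1/L2 = HF/E/- → run H
t=6: L0/L1/L2 = HF/E/- → run H
t=7: L0/L1/L2 = HF/E/- → run H
t=8: L0/L1/L2 = F/EH/- → run F
t=9: L0/L1/L2 = F/EH/- → run F
t=10: L0/L1/L2 = F/EH/- → run F
t=11: L0/L1/L2 = F/EH/- → run F
t=12: L0/L1/L2 = -/EHF/- → run E
t=13: L0/L1/L2 = -/EHF/- → run E
t=14: L0/L1/L2 = -/EHF/- → run E
t=15: L0/L1/L2 = -/EHF/- → run E
t=16: L0/L1/L2 = -/HF/- → run H
t=17: L0/L1/L2 = -/F/- → run F
t=18: L0/L1/L2 = -/F/- → run F
t=19: L0/L1/L2 = -/F/- → run F
t=20: L0/L1/L2 = -/F/- → run F
t=21: (idle)
t=22: (idle)
t=23: (idle)

completion order = E, H, F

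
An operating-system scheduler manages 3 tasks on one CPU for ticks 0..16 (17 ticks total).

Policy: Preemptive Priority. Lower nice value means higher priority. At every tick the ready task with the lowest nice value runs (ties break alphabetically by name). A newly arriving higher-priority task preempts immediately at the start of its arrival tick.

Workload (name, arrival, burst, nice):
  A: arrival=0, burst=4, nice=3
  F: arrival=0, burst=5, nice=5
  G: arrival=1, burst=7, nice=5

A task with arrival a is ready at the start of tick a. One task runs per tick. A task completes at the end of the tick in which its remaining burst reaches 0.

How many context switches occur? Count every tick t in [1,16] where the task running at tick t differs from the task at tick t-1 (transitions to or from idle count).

t=0: ready={A,F} → run A
t=1: ready={A,F,G} → run A
t=2: ready={A,F,G} → run A
t=3: ready={A,F,G} → run A
t=4: ready={F,G} → run F
t=5: ready={F,G} → run F
t=6: ready={F,G} → run F
t=7: ready={F,G} → run F
t=8: ready={F,G} → run F
t=9: ready={G} → run G
t=10: ready={G} → run G
t=11: ready={G} → run G
t=12: ready={G} → run G
t=13: ready={G} → run G
t=14: ready={G} → run G
t=15: ready={G} → run G
t=16: (idle)

context switches = 3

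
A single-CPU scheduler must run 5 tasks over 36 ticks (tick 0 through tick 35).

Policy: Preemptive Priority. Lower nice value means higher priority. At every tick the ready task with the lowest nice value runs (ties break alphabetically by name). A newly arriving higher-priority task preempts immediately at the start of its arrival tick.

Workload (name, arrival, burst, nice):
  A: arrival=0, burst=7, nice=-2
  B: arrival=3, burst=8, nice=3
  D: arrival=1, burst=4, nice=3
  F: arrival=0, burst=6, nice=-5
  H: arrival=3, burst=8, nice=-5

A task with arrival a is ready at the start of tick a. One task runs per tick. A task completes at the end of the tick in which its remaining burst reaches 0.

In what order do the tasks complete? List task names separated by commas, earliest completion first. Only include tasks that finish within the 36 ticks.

completion order = F, H, A, B, D

t=0: ready={A,F} → run F
t=1: ready={A,D,F} → run F
t=2: ready={A,D,F} → run F
t=3: ready={A,B,D,F,H} → run F
t=4: ready={A,B,D,F,H} → run F
t=5: ready={A,B,D,F,H} → run F
t=6: ready={A,B,D,H} → run H
t=7: ready={A,B,D,H} → run H
t=8: ready={A,B,D,H} → run H
t=9: ready={A,B,D,H} → run H
t=10: ready={A,B,D,H} → run H
t=11: ready={A,B,D,H} → run H
t=12: ready={A,B,D,H} → run H
t=13: ready={A,B,D,H} → run H
t=14: ready={A,B,D} → run A
t=15: ready={A,B,D} → run A
t=16: ready={A,B,D} → run A
t=17: ready={A,B,D} → run A
t=18: ready={A,B,D} → run A
t=19: ready={A,B,D} → run A
t=20: ready={A,B,D} → run A
t=21: ready={B,D} → run B
t=22: ready={B,D} → run B
t=23: ready={B,D} → run B
t=24: ready={B,D} → run B
t=25: ready={B,D} → run B
t=26: ready={B,D} → run B
t=27: ready={B,D} → run B
t=28: ready={B,D} → run B
t=29: ready={D} → run D
t=30: ready={D} → run D
t=31: ready={D} → run D
t=32: ready={D} → run D
t=33: (idle)
t=34: (idle)
t=35: (idle)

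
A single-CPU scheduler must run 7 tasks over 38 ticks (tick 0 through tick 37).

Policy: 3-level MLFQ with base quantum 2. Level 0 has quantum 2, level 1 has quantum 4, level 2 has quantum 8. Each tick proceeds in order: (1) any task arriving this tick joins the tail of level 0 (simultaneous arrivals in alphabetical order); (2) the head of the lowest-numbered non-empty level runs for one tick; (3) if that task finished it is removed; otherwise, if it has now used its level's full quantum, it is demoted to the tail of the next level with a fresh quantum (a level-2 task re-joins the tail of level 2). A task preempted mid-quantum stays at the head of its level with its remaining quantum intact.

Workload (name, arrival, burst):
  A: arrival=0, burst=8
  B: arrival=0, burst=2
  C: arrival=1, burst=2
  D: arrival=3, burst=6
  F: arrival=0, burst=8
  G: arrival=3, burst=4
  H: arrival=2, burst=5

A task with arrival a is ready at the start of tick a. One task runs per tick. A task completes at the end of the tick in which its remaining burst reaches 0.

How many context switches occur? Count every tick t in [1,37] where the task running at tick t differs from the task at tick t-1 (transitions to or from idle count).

context switches = 14

t=0: L0/L1/L2 = ABF/-/- → run A
t=1: L0/L1/L2 = ABFC/-/- → run A
t=2: L0/L1/L2 = BFCH/A/- → run B
t=3: L0/L1/L2 = BFCHDG/A/- → run B
t=4: L0/L1/L2 = FCHDG/A/- → run F
t=5: L0/L1/L2 = FCHDG/A/- → run F
t=6: L0/L1/L2 = CHDG/AF/- → run C
t=7: L0/L1/L2 = CHDG/AF/- → run C
t=8: L0/L1/L2 = HDG/AF/- → run H
t=9: L0/L1/L2 = HDG/AF/- → run H
t=10: L0/L1/L2 = DG/AFH/- → run D
t=11: L0/L1/L2 = DG/AFH/- → run D
t=12: L0/L1/L2 = G/AFHD/- → run G
t=13: L0/L1/L2 = G/AFHD/- → run G
t=14: L0/L1/L2 = -/AFHDG/- → run A
t=15: L0/L1/L2 = -/AFHDG/- → run A
t=16: L0/L1/L2 = -/AFHDG/- → run A
t=17: L0/L1/L2 = -/AFHDG/- → run A
t=18: L0/L1/L2 = -/FHDG/A → run F
t=19: L0/L1/L2 = -/FHDG/A → run F
t=20: L0/L1/L2 = -/FHDG/A → run F
t=21: L0/L1/L2 = -/FHDG/A → run F
t=22: L0/L1/L2 = -/HDG/AF → run H
t=23: L0/L1/L2 = -/HDG/AF → run H
t=24: L0/L1/L2 = -/HDG/AF → run H
t=25: L0/L1/L2 = -/DG/AF → run D
t=26: L0/L1/L2 = -/DG/AF → run D
t=27: L0/L1/L2 = -/DG/AF → run D
t=28: L0/L1/L2 = -/DG/AF → run D
t=29: L0/L1/L2 = -/G/AF → run G
t=30: L0/L1/L2 = -/G/AF → run G
t=31: L0/L1/L2 = -/-/AF → run A
t=32: L0/L1/L2 = -/-/AF → run A
t=33: L0/L1/L2 = -/-/F → run F
t=34: L0/L1/L2 = -/-/F → run F
t=35: (idle)
t=36: (idle)
t=37: (idle)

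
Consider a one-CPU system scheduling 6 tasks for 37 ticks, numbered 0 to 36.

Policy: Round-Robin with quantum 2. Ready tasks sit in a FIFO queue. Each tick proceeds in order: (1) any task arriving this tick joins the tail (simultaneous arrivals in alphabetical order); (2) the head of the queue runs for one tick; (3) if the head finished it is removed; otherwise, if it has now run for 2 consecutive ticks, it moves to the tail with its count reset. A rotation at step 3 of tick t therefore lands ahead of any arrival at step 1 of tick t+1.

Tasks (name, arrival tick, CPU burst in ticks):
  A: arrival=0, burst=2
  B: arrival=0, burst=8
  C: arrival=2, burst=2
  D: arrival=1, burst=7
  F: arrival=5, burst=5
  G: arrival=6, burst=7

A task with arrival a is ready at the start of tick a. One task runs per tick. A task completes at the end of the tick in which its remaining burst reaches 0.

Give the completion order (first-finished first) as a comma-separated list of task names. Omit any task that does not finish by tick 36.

t=0: queue=[A,B] q_used=0 → run A
t=1: queue=[A,B,D] q_used=1 → run A
t=2: queue=[B,D,C] q_used=0 → run B
t=3: queue=[B,D,C] q_used=1 → run B
t=4: queue=[D,C,B] q_used=0 → run D
t=5: queue=[D,C,B,F] q_used=1 → run D
t=6: queue=[C,B,F,D,G] q_used=0 → run C
t=7: queue=[C,B,F,D,G] q_used=1 → run C
t=8: queue=[B,F,D,G] q_used=0 → run B
t=9: queue=[B,F,D,G] q_used=1 → run B
t=10: queue=[F,D,G,B] q_used=0 → run F
t=11: queue=[F,D,G,B] q_used=1 → run F
t=12: queue=[D,G,B,F] q_used=0 → run D
t=13: queue=[D,G,B,F] q_used=1 → run D
t=14: queue=[G,B,F,D] q_used=0 → run G
t=15: queue=[G,B,F,D] q_used=1 → run G
t=16: queue=[B,F,D,G] q_used=0 → run B
t=17: queue=[B,F,D,G] q_used=1 → run B
t=18: queue=[F,D,G,B] q_used=0 → run F
t=19: queue=[F,D,G,B] q_used=1 → run F
t=20: queue=[D,G,B,F] q_used=0 → run D
t=21: queue=[D,G,B,F] q_used=1 → run D
t=22: queue=[G,B,F,D] q_used=0 → run G
t=23: queue=[G,B,F,D] q_used=1 → run G
t=24: queue=[B,F,D,G] q_used=0 → run B
t=25: queue=[B,F,D,G] q_used=1 → run B
t=26: queue=[F,D,G] q_used=0 → run F
t=27: queue=[D,G] q_used=0 → run D
t=28: queue=[G] q_used=0 → run G
t=29: queue=[G] q_used=1 → run G
t=30: queue=[G] q_used=0 → run G
t=31: (idle)
t=32: (idle)
t=33: (idle)
t=34: (idle)
t=35: (idle)
t=36: (idle)

completion order = A, C, B, F, D, G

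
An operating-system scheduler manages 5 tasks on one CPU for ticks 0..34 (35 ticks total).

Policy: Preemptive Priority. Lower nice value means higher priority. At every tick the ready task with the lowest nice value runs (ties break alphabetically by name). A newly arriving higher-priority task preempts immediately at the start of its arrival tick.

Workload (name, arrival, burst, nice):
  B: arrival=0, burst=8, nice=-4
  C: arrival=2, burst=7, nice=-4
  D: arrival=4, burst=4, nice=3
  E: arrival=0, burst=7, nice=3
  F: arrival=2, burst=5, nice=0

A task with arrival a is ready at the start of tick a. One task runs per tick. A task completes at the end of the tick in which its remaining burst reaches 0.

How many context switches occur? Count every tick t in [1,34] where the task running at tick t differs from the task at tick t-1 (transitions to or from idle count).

t=0: ready={B,E} → run B
t=1: ready={B,E} → run B
t=2: ready={B,C,E,F} → run B
t=3: ready={B,C,E,F} → run B
t=4: ready={B,C,D,E,F} → run B
t=5: ready={B,C,D,E,F} → run B
t=6: ready={B,C,D,E,F} → run B
t=7: ready={B,C,D,E,F} → run B
t=8: ready={C,D,E,F} → run C
t=9: ready={C,D,E,F} → run C
t=10: ready={C,D,E,F} → run C
t=11: ready={C,D,E,F} → run C
t=12: ready={C,D,E,F} → run C
t=13: ready={C,D,E,F} → run C
t=14: ready={C,D,E,F} → run C
t=15: ready={D,E,F} → run F
t=16: ready={D,E,F} → run F
t=17: ready={D,E,F} → run F
t=18: ready={D,E,F} → run F
t=19: ready={D,E,F} → run F
t=20: ready={D,E} → run D
t=21: ready={D,E} → run D
t=22: ready={D,E} → run D
t=23: ready={D,E} → run D
t=24: ready={E} → run E
t=25: ready={E} → run E
t=26: ready={E} → run E
t=27: ready={E} → run E
t=28: ready={E} → run E
t=29: ready={E} → run E
t=30: ready={E} → run E
t=31: (idle)
t=32: (idle)
t=33: (idle)
t=34: (idle)

context switches = 5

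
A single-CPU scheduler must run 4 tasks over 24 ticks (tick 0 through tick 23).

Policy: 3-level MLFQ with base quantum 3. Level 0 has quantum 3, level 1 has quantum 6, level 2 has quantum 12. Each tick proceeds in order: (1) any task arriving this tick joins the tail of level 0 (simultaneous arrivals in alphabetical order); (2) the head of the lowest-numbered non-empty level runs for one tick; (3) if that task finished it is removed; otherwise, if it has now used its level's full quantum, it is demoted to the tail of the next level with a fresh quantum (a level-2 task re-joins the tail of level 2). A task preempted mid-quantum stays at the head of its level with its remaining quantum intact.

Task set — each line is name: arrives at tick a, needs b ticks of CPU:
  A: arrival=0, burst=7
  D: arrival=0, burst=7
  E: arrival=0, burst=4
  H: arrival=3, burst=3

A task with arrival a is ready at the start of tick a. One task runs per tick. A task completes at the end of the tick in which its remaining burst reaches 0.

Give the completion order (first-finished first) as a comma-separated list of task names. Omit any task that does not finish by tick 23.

completion order = H, A, D, E

t=0: L0/L1/L2 = ADE/-/- → run A
t=1: L0/L1/L2 = ADE/-/- → run A
t=2: L0/L1/L2 = ADE/-/- → run A
t=3: L0/L1/L2 = DEH/A/- → run D
t=4: L0/L1/L2 = DEH/A/- → run D
t=5: L0/L1/L2 = DEH/A/- → run D
t=6: L0/L1/L2 = EH/AD/- → run E
t=7: L0/L1/L2 = EH/AD/- → run E
t=8: L0/L1/L2 = EH/AD/- → run E
t=9: L0/L1/L2 = H/ADE/- → run H
t=10: L0/L1/L2 = H/ADE/- → run H
t=11: L0/L1/L2 = H/ADE/- → run H
t=12: L0/L1/L2 = -/ADE/- → run A
t=13: L0/L1/L2 = -/ADE/- → run A
t=14: L0/L1/L2 = -/ADE/- → run A
t=15: L0/L1/L2 = -/ADE/- → run A
t=16: L0/L1/L2 = -/DE/- → run D
t=17: L0/L1/L2 = -/DE/- → run D
t=18: L0/L1/L2 = -/DE/- → run D
t=19: L0/L1/L2 = -/DE/- → run D
t=20: L0/L1/L2 = -/E/- → run E
t=21: (idle)
t=22: (idle)
t=23: (idle)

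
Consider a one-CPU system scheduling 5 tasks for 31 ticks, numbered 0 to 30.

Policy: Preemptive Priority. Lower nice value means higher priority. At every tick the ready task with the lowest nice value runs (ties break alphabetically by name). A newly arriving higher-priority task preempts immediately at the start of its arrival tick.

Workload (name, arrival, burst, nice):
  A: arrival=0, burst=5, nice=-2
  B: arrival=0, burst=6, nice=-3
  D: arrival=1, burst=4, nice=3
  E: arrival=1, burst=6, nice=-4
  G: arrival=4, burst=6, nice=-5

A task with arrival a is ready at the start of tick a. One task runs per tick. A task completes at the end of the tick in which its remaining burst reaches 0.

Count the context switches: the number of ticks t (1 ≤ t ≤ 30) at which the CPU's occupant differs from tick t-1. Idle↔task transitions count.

context switches = 7

t=0: ready={A,B} → run B
t=1: ready={A,B,D,E} → run E
t=2: ready={A,B,D,E} → run E
t=3: ready={A,B,D,E} → run E
t=4: ready={A,B,D,E,G} → run G
t=5: ready={A,B,D,E,G} → run G
t=6: ready={A,B,D,E,G} → run G
t=7: ready={A,B,D,E,G} → run G
t=8: ready={A,B,D,E,G} → run G
t=9: ready={A,B,D,E,G} → run G
t=10: ready={A,B,D,E} → run E
t=11: ready={A,B,D,E} → run E
t=12: ready={A,B,D,E} → run E
t=13: ready={A,B,D} → run B
t=14: ready={A,B,D} → run B
t=15: ready={A,B,D} → run B
t=16: ready={A,B,D} → run B
t=17: ready={A,B,D} → run B
t=18: ready={A,D} → run A
t=19: ready={A,D} → run A
t=20: ready={A,D} → run A
t=21: ready={A,D} → run A
t=22: ready={A,D} → run A
t=23: ready={D} → run D
t=24: ready={D} → run D
t=25: ready={D} → run D
t=26: ready={D} → run D
t=27: (idle)
t=28: (idle)
t=29: (idle)
t=30: (idle)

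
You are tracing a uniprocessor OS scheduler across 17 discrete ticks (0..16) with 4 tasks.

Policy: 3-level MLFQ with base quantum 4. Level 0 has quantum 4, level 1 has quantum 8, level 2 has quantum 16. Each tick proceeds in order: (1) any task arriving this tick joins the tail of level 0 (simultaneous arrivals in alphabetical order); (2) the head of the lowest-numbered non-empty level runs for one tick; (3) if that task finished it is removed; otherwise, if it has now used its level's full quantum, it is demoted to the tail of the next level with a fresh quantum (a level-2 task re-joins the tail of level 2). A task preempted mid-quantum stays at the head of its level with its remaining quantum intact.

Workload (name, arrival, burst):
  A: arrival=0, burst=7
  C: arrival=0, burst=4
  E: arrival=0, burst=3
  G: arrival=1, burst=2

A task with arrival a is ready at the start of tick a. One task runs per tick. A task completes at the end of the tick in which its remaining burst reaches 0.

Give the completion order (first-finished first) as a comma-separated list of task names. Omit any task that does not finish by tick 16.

t=0: L0/L1/L2 = ACE/-/- → run A
t=1: L0/L1/L2 = ACEG/-/- → run A
t=2: L0/L1/L2 = ACEG/-/- → run A
t=3: L0/L1/L2 = ACEG/-/- → run A
t=4: L0/L1/L2 = CEG/A/- → run C
t=5: L0/L1/L2 = CEG/A/- → run C
t=6: L0/L1/L2 = CEG/A/- → run C
t=7: L0/L1/L2 = CEG/A/- → run C
t=8: L0/L1/L2 = EG/A/- → run E
t=9: L0/L1/L2 = EG/A/- → run E
t=10: L0/L1/L2 = EG/A/- → run E
t=11: L0/L1/L2 = G/A/- → run G
t=12: L0/L1/L2 = G/A/- → run G
t=13: L0/L1/L2 = -/A/- → run A
t=14: L0/L1/L2 = -/A/- → run A
t=15: L0/L1/L2 = -/A/- → run A
t=16: (idle)

completion order = C, E, G, A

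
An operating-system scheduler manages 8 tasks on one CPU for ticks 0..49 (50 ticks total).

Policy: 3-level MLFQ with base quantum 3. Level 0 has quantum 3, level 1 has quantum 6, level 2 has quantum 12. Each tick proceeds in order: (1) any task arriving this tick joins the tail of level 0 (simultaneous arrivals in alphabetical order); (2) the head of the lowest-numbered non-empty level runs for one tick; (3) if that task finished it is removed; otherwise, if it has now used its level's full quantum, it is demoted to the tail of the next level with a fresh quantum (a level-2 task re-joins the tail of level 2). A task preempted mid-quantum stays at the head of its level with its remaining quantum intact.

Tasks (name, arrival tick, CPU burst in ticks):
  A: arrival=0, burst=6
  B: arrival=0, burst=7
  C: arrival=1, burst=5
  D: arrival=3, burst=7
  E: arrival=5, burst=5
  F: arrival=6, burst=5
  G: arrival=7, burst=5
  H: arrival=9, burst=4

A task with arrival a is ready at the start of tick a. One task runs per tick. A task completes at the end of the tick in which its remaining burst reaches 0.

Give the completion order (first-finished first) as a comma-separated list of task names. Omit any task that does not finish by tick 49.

completion order = A, B, C, D, E, F, G, H

t=0: L0/L1/L2 = AB/-/- → run A
t=1: L0/L1/L2 = ABC/-/- → run A
t=2: L0/L1/L2 = ABC/-/- → run A
t=3: L0/L1/L2 = BCD/A/- → run B
t=4: L0/L1/L2 = BCD/A/- → run B
t=5: L0/L1/L2 = BCDE/A/- → run B
t=6: L0/L1/L2 = CDEF/AB/- → run C
t=7: L0/L1/L2 = CDEFG/AB/- → run C
t=8: L0/L1/L2 = CDEFG/AB/- → run C
t=9: L0/L1/L2 = DEFGH/ABC/- → run D
t=10: L0/L1/L2 = DEFGH/ABC/- → run D
t=11: L0/L1/L2 = DEFGH/ABC/- → run D
t=12: L0/L1/L2 = EFGH/ABCD/- → run E
t=13: L0/L1/L2 = EFGH/ABCD/- → run E
t=14: L0/L1/L2 = EFGH/ABCD/- → run E
t=15: L0/L1/L2 = FGH/ABCDE/- → run F
t=16: L0/L1/L2 = FGH/ABCDE/- → run F
t=17: L0/L1/L2 = FGH/ABCDE/- → run F
t=18: L0/L1/L2 = GH/ABCDEF/- → run G
t=19: L0/L1/L2 = GH/ABCDEF/- → run G
t=20: L0/L1/L2 = GH/ABCDEF/- → run G
t=21: L0/L1/L2 = H/ABCDEFG/- → run H
t=22: L0/L1/L2 = H/ABCDEFG/- → run H
t=23: L0/L1/L2 = H/ABCDEFG/- → run H
t=24: L0/L1/L2 = -/ABCDEFGH/- → run A
t=25: L0/L1/L2 = -/ABCDEFGH/- → run A
t=26: L0/L1/L2 = -/ABCDEFGH/- → run A
t=27: L0/L1/L2 = -/BCDEFGH/- → run B
t=28: L0/L1/L2 = -/BCDEFGH/- → run B
t=29: L0/L1/L2 = -/BCDEFGH/- → run B
t=30: L0/L1/L2 = -/BCDEFGH/- → run B
t=31: L0/L1/L2 = -/CDEFGH/- → run C
t=32: L0/L1/L2 = -/CDEFGH/- → run C
t=33: L0/L1/L2 = -/DEFGH/- → run D
t=34: L0/L1/L2 = -/DEFGH/- → run D
t=35: L0/L1/L2 = -/DEFGH/- → run D
t=36: L0/L1/L2 = -/DEFGH/- → run D
t=37: L0/L1/L2 = -/EFGH/- → run E
t=38: L0/L1/L2 = -/EFGH/- → run E
t=39: L0/L1/L2 = -/FGH/- → run F
t=40: L0/L1/L2 = -/FGH/- → run F
t=41: L0/L1/L2 = -/GH/- → run G
t=42: L0/L1/L2 = -/GH/- → run G
t=43: L0/L1/L2 = -/H/- → run H
t=44: (idle)
t=45: (idle)
t=46: (idle)
t=47: (idle)
t=48: (idle)
t=49: (idle)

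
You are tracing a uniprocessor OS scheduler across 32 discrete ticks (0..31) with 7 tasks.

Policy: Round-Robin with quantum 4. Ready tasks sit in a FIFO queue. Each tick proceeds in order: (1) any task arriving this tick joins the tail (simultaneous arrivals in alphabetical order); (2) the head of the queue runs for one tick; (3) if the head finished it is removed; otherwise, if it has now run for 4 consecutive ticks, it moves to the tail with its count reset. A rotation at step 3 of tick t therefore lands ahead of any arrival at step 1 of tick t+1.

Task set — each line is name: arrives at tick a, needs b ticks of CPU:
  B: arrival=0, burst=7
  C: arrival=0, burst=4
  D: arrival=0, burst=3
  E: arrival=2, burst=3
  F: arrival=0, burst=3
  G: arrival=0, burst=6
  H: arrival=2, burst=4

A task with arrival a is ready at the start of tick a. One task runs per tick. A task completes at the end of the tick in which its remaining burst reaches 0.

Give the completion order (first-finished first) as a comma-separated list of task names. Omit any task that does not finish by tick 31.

t=0: queue=[B,C,D,F,G] q_used=0 → run B
t=1: queue=[B,C,D,F,G] q_used=1 → run B
t=2: queue=[B,C,D,F,G,E,H] q_used=2 → run B
t=3: queue=[B,C,D,F,G,E,H] q_used=3 → run B
t=4: queue=[C,D,F,G,E,H,B] q_used=0 → run C
t=5: queue=[C,D,F,G,E,H,B] q_used=1 → run C
t=6: queue=[C,D,F,G,E,H,B] q_used=2 → run C
t=7: queue=[C,D,F,G,E,H,B] q_used=3 → run C
t=8: queue=[D,F,G,E,H,B] q_used=0 → run D
t=9: queue=[D,F,G,E,H,B] q_used=1 → run D
t=10: queue=[D,F,G,E,H,B] q_used=2 → run D
t=11: queue=[F,G,E,H,B] q_used=0 → run F
t=12: queue=[F,G,E,H,B] q_used=1 → run F
t=13: queue=[F,G,E,H,B] q_used=2 → run F
t=14: queue=[G,E,H,B] q_used=0 → run G
t=15: queue=[G,E,H,B] q_used=1 → run G
t=16: queue=[G,E,H,B] q_used=2 → run G
t=17: queue=[G,E,H,B] q_used=3 → run G
t=18: queue=[E,H,B,G] q_used=0 → run E
t=19: queue=[E,H,B,G] q_used=1 → run E
t=20: queue=[E,H,B,G] q_used=2 → run E
t=21: queue=[H,B,G] q_used=0 → run H
t=22: queue=[H,B,G] q_used=1 → run H
t=23: queue=[H,B,G] q_used=2 → run H
t=24: queue=[H,B,G] q_used=3 → run H
t=25: queue=[B,G] q_used=0 → run B
t=26: queue=[B,G] q_used=1 → run B
t=27: queue=[B,G] q_used=2 → run B
t=28: queue=[G] q_used=0 → run G
t=29: queue=[G] q_used=1 → run G
t=30: (idle)
t=31: (idle)

completion order = C, D, F, E, H, B, G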